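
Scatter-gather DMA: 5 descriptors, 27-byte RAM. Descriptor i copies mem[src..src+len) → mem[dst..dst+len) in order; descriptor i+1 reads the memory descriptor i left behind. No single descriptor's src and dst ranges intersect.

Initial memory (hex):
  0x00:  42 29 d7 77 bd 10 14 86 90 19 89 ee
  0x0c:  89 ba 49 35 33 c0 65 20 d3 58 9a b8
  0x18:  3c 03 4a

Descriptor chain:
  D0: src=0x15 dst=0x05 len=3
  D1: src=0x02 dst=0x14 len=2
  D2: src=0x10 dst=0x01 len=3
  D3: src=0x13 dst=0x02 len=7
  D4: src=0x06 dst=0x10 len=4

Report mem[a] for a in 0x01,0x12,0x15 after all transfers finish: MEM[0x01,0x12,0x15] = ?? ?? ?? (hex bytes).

MEM[0x01,0x12,0x15] = 33 03 77

D0: mem[0x05..0x07] <- [58 9a b8]
D1: mem[0x14..0x15] <- [d7 77]
D2: mem[0x01..0x03] <- [33 c0 65]
D3: mem[0x02..0x08] <- [20 d7 77 9a b8 3c 03]
D4: mem[0x10..0x13] <- [b8 3c 03 19]
query mem[0x01]=0x33, mem[0x12]=0x03, mem[0x15]=0x77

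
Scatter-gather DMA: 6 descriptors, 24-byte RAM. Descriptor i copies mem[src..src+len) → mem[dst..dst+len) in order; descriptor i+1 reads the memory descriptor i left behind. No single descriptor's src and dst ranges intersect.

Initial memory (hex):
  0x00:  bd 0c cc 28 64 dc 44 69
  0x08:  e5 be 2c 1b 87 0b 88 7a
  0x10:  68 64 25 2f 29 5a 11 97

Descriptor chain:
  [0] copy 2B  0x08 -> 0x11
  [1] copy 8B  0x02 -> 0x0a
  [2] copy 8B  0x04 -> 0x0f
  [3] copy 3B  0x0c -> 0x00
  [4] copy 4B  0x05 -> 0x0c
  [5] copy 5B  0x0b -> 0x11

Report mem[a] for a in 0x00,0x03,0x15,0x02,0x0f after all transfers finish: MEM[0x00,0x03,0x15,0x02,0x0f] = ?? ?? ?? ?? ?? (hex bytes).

MEM[0x00,0x03,0x15,0x02,0x0f] = 64 28 e5 44 e5

D0: mem[0x11..0x12] <- [e5 be]
D1: mem[0x0a..0x11] <- [cc 28 64 dc 44 69 e5 be]
D2: mem[0x0f..0x16] <- [64 dc 44 69 e5 be cc 28]
D3: mem[0x00..0x02] <- [64 dc 44]
D4: mem[0x0c..0x0f] <- [dc 44 69 e5]
D5: mem[0x11..0x15] <- [28 dc 44 69 e5]
query mem[0x00]=0x64, mem[0x03]=0x28, mem[0x15]=0xe5, mem[0x02]=0x44, mem[0x0f]=0xe5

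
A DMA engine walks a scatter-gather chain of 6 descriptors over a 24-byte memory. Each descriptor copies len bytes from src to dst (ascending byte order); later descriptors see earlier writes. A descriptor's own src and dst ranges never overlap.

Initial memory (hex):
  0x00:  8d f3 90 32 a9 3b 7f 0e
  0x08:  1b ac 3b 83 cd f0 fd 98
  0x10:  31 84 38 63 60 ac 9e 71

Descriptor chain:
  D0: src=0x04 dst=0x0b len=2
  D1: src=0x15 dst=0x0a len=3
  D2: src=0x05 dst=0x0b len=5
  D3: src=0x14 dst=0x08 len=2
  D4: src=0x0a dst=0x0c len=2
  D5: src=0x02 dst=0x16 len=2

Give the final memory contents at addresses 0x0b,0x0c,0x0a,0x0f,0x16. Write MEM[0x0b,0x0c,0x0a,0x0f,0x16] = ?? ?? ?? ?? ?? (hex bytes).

D0: mem[0x0b..0x0c] <- [a9 3b]
D1: mem[0x0a..0x0c] <- [ac 9e 71]
D2: mem[0x0b..0x0f] <- [3b 7f 0e 1b ac]
D3: mem[0x08..0x09] <- [60 ac]
D4: mem[0x0c..0x0d] <- [ac 3b]
D5: mem[0x16..0x17] <- [90 32]
query mem[0x0b]=0x3b, mem[0x0c]=0xac, mem[0x0a]=0xac, mem[0x0f]=0xac, mem[0x16]=0x90

MEM[0x0b,0x0c,0x0a,0x0f,0x16] = 3b ac ac ac 90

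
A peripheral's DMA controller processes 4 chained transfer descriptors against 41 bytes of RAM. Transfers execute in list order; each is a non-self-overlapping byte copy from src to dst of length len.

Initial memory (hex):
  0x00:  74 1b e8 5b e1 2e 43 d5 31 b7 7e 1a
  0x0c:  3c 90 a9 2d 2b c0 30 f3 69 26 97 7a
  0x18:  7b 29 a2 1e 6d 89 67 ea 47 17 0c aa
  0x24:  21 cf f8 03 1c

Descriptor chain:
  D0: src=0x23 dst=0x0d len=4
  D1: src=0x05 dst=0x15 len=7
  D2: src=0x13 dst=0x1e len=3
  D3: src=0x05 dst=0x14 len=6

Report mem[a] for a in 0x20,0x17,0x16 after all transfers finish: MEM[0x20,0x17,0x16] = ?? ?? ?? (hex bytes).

MEM[0x20,0x17,0x16] = 2e 31 d5

[0] 0x23->0x0d len=4 : aa 21 cf f8
[1] 0x05->0x15 len=7 : 2e 43 d5 31 b7 7e 1a
[2] 0x13->0x1e len=3 : f3 69 2e
[3] 0x05->0x14 len=6 : 2e 43 d5 31 b7 7e
query mem[0x20]=0x2e, mem[0x17]=0x31, mem[0x16]=0xd5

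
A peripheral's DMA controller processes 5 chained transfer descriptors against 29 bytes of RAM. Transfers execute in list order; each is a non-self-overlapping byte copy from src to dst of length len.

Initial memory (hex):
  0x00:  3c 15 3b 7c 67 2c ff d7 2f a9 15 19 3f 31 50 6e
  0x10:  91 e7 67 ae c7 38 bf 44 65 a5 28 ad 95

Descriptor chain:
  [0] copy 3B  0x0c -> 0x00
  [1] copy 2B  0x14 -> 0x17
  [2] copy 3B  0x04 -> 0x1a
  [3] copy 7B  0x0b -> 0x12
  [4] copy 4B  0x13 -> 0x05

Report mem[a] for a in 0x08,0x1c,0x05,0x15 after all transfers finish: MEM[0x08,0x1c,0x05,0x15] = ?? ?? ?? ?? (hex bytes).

[0] 0x0c->0x00 len=3 : 3f 31 50
[1] 0x14->0x17 len=2 : c7 38
[2] 0x04->0x1a len=3 : 67 2c ff
[3] 0x0b->0x12 len=7 : 19 3f 31 50 6e 91 e7
[4] 0x13->0x05 len=4 : 3f 31 50 6e
query mem[0x08]=0x6e, mem[0x1c]=0xff, mem[0x05]=0x3f, mem[0x15]=0x50

MEM[0x08,0x1c,0x05,0x15] = 6e ff 3f 50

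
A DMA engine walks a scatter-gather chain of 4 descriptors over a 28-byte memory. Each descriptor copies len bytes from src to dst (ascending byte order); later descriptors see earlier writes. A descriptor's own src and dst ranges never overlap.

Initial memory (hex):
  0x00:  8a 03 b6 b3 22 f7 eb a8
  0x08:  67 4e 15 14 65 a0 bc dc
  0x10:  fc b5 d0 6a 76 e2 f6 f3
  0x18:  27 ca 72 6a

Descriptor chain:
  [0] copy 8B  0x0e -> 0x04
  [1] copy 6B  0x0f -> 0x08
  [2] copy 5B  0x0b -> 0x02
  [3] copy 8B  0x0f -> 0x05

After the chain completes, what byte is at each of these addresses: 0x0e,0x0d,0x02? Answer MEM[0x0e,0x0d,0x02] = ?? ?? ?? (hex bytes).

MEM[0x0e,0x0d,0x02] = bc 76 d0

#0 dst[0x04+8] := {0xbc,0xdc,0xfc,0xb5,0xd0,0x6a,0x76,0xe2}
#1 dst[0x08+6] := {0xdc,0xfc,0xb5,0xd0,0x6a,0x76}
#2 dst[0x02+5] := {0xd0,0x6a,0x76,0xbc,0xdc}
#3 dst[0x05+8] := {0xdc,0xfc,0xb5,0xd0,0x6a,0x76,0xe2,0xf6}
query mem[0x0e]=0xbc, mem[0x0d]=0x76, mem[0x02]=0xd0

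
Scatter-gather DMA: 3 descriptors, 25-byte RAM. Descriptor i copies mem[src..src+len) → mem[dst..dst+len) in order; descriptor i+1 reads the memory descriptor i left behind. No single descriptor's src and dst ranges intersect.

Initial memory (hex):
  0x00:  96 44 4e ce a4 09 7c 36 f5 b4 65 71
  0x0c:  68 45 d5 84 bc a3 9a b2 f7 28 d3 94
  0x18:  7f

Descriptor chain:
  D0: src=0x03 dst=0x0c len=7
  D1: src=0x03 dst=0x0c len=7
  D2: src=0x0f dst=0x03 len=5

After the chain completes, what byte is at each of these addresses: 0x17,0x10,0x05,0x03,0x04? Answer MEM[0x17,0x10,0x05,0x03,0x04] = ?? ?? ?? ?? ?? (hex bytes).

D0: mem[0x0c..0x12] <- [ce a4 09 7c 36 f5 b4]
D1: mem[0x0c..0x12] <- [ce a4 09 7c 36 f5 b4]
D2: mem[0x03..0x07] <- [7c 36 f5 b4 b2]
query mem[0x17]=0x94, mem[0x10]=0x36, mem[0x05]=0xf5, mem[0x03]=0x7c, mem[0x04]=0x36

MEM[0x17,0x10,0x05,0x03,0x04] = 94 36 f5 7c 36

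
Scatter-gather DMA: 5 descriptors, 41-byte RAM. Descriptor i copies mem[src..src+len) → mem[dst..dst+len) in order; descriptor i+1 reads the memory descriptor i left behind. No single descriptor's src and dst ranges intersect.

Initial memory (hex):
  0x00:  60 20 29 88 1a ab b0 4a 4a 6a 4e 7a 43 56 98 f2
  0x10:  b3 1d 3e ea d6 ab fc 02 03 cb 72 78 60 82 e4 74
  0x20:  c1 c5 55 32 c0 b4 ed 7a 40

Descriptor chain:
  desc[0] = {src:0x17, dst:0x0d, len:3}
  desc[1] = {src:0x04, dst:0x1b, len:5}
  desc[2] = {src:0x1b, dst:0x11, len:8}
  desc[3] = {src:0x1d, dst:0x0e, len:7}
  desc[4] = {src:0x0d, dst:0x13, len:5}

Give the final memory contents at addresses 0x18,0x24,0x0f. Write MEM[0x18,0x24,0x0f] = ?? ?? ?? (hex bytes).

[0] 0x17->0x0d len=3 : 02 03 cb
[1] 0x04->0x1b len=5 : 1a ab b0 4a 4a
[2] 0x1b->0x11 len=8 : 1a ab b0 4a 4a c1 c5 55
[3] 0x1d->0x0e len=7 : b0 4a 4a c1 c5 55 32
[4] 0x0d->0x13 len=5 : 02 b0 4a 4a c1
query mem[0x18]=0x55, mem[0x24]=0xc0, mem[0x0f]=0x4a

MEM[0x18,0x24,0x0f] = 55 c0 4a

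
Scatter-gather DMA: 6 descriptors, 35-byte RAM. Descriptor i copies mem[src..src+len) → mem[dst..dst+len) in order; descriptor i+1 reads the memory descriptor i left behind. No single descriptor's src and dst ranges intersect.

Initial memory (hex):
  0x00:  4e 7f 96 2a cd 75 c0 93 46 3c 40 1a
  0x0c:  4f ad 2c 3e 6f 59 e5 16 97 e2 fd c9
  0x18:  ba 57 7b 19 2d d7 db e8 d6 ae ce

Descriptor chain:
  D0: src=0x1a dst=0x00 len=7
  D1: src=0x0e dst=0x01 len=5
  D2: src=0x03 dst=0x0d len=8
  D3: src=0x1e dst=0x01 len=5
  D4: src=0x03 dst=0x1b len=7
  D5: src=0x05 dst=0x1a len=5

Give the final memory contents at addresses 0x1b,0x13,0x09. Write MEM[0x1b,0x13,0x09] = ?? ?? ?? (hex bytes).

#0 dst[0x00+7] := {0x7b,0x19,0x2d,0xd7,0xdb,0xe8,0xd6}
#1 dst[0x01+5] := {0x2c,0x3e,0x6f,0x59,0xe5}
#2 dst[0x0d+8] := {0x6f,0x59,0xe5,0xd6,0x93,0x46,0x3c,0x40}
#3 dst[0x01+5] := {0xdb,0xe8,0xd6,0xae,0xce}
#4 dst[0x1b+7] := {0xd6,0xae,0xce,0xd6,0x93,0x46,0x3c}
#5 dst[0x1a+5] := {0xce,0xd6,0x93,0x46,0x3c}
query mem[0x1b]=0xd6, mem[0x13]=0x3c, mem[0x09]=0x3c

MEM[0x1b,0x13,0x09] = d6 3c 3c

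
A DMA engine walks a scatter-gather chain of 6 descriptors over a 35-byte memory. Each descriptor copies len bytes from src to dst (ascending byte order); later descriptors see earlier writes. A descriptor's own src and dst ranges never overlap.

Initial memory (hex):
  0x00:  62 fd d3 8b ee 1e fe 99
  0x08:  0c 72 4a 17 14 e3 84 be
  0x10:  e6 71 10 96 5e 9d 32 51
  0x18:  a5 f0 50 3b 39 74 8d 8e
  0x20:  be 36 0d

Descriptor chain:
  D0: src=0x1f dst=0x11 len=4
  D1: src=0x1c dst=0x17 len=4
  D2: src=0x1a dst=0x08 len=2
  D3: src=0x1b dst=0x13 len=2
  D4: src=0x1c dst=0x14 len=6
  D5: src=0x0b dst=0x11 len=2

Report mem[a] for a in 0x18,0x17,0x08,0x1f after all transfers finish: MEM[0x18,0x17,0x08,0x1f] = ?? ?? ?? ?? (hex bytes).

  after D0: wrote 4B at 0x11 = 8ebe360d
  after D1: wrote 4B at 0x17 = 39748d8e
  after D2: wrote 2B at 0x08 = 8e3b
  after D3: wrote 2B at 0x13 = 3b39
  after D4: wrote 6B at 0x14 = 39748d8ebe36
  after D5: wrote 2B at 0x11 = 1714
query mem[0x18]=0xbe, mem[0x17]=0x8e, mem[0x08]=0x8e, mem[0x1f]=0x8e

MEM[0x18,0x17,0x08,0x1f] = be 8e 8e 8e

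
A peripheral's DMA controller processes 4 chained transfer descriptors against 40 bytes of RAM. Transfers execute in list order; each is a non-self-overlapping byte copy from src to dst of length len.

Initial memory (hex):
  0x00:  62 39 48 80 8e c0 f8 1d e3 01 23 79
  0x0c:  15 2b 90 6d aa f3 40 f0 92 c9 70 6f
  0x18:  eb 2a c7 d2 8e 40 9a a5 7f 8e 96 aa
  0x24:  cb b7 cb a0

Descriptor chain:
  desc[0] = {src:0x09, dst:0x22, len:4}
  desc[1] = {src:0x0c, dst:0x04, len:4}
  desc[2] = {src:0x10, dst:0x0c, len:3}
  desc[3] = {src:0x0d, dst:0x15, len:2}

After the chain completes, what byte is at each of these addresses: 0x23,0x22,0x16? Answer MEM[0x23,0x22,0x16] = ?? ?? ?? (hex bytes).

  after D0: wrote 4B at 0x22 = 01237915
  after D1: wrote 4B at 0x04 = 152b906d
  after D2: wrote 3B at 0x0c = aaf340
  after D3: wrote 2B at 0x15 = f340
query mem[0x23]=0x23, mem[0x22]=0x01, mem[0x16]=0x40

MEM[0x23,0x22,0x16] = 23 01 40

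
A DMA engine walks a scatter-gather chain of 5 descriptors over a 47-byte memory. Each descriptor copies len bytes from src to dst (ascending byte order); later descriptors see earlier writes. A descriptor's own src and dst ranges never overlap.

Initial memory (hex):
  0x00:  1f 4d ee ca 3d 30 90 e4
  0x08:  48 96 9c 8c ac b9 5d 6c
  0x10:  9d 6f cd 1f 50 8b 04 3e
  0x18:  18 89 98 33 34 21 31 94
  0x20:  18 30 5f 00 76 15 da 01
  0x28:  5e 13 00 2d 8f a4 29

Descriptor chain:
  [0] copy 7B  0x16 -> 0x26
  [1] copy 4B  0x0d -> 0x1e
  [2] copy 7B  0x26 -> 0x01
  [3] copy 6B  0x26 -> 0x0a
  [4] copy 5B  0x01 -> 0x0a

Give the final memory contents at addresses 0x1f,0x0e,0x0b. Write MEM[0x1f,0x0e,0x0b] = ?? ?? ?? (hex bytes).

MEM[0x1f,0x0e,0x0b] = 5d 98 3e

D0: mem[0x26..0x2c] <- [04 3e 18 89 98 33 34]
D1: mem[0x1e..0x21] <- [b9 5d 6c 9d]
D2: mem[0x01..0x07] <- [04 3e 18 89 98 33 34]
D3: mem[0x0a..0x0f] <- [04 3e 18 89 98 33]
D4: mem[0x0a..0x0e] <- [04 3e 18 89 98]
query mem[0x1f]=0x5d, mem[0x0e]=0x98, mem[0x0b]=0x3e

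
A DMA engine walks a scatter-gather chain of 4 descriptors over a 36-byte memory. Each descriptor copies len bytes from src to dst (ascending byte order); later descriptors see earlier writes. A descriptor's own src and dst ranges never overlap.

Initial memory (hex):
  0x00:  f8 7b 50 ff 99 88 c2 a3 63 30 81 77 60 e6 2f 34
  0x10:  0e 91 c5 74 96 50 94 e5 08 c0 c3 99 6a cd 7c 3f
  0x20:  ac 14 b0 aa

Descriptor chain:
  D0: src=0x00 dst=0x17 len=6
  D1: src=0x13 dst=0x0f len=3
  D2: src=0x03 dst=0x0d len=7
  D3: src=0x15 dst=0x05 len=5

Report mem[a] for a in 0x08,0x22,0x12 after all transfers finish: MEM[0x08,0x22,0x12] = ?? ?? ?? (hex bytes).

  after D0: wrote 6B at 0x17 = f87b50ff9988
  after D1: wrote 3B at 0x0f = 749650
  after D2: wrote 7B at 0x0d = ff9988c2a36330
  after D3: wrote 5B at 0x05 = 5094f87b50
query mem[0x08]=0x7b, mem[0x22]=0xb0, mem[0x12]=0x63

MEM[0x08,0x22,0x12] = 7b b0 63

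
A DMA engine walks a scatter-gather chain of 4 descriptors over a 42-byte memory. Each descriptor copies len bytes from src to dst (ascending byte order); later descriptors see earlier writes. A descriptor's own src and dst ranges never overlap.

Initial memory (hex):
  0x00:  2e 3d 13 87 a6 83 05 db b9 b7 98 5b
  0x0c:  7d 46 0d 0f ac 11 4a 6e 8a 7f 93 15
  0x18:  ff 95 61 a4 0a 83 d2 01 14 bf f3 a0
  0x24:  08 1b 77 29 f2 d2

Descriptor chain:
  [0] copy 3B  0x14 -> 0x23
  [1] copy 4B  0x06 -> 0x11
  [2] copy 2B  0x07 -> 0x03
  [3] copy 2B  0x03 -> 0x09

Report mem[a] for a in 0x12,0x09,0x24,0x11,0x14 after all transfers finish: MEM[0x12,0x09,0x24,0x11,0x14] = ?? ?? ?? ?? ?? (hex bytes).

D0: mem[0x23..0x25] <- [8a 7f 93]
D1: mem[0x11..0x14] <- [05 db b9 b7]
D2: mem[0x03..0x04] <- [db b9]
D3: mem[0x09..0x0a] <- [db b9]
query mem[0x12]=0xdb, mem[0x09]=0xdb, mem[0x24]=0x7f, mem[0x11]=0x05, mem[0x14]=0xb7

MEM[0x12,0x09,0x24,0x11,0x14] = db db 7f 05 b7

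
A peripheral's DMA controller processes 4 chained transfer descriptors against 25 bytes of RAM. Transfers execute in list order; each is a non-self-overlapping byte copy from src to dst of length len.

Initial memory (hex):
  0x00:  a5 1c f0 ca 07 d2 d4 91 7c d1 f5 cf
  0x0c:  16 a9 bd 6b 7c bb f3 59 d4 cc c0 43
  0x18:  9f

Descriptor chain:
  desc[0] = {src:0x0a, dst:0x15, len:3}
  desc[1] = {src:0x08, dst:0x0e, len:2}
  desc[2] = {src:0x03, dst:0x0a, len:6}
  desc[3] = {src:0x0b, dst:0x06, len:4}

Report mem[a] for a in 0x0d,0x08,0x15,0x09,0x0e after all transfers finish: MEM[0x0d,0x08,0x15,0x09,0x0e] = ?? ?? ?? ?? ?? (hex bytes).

  after D0: wrote 3B at 0x15 = f5cf16
  after D1: wrote 2B at 0x0e = 7cd1
  after D2: wrote 6B at 0x0a = ca07d2d4917c
  after D3: wrote 4B at 0x06 = 07d2d491
query mem[0x0d]=0xd4, mem[0x08]=0xd4, mem[0x15]=0xf5, mem[0x09]=0x91, mem[0x0e]=0x91

MEM[0x0d,0x08,0x15,0x09,0x0e] = d4 d4 f5 91 91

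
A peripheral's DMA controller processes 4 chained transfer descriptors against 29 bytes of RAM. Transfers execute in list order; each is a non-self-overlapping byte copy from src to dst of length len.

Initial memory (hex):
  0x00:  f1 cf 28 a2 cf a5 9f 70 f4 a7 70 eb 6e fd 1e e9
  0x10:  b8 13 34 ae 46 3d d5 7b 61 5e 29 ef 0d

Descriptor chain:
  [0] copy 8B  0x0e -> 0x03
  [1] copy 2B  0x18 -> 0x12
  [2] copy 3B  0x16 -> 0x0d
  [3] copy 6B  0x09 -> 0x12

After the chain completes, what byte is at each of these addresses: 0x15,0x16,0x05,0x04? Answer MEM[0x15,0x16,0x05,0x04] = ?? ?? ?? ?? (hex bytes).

MEM[0x15,0x16,0x05,0x04] = 6e d5 b8 e9

#0 dst[0x03+8] := {0x1e,0xe9,0xb8,0x13,0x34,0xae,0x46,0x3d}
#1 dst[0x12+2] := {0x61,0x5e}
#2 dst[0x0d+3] := {0xd5,0x7b,0x61}
#3 dst[0x12+6] := {0x46,0x3d,0xeb,0x6e,0xd5,0x7b}
query mem[0x15]=0x6e, mem[0x16]=0xd5, mem[0x05]=0xb8, mem[0x04]=0xe9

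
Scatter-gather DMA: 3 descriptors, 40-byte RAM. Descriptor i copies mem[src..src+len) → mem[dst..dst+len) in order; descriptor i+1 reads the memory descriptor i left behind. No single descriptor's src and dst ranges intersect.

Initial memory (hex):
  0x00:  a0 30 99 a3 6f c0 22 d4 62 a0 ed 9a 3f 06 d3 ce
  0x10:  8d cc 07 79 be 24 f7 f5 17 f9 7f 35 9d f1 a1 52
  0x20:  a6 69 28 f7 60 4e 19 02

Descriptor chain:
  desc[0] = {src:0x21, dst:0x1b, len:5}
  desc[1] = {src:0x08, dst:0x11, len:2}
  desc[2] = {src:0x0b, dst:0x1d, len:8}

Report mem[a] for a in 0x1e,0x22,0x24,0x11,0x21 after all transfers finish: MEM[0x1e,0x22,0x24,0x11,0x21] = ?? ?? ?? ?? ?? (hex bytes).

MEM[0x1e,0x22,0x24,0x11,0x21] = 3f 8d a0 62 ce

  after D0: wrote 5B at 0x1b = 6928f7604e
  after D1: wrote 2B at 0x11 = 62a0
  after D2: wrote 8B at 0x1d = 9a3f06d3ce8d62a0
query mem[0x1e]=0x3f, mem[0x22]=0x8d, mem[0x24]=0xa0, mem[0x11]=0x62, mem[0x21]=0xce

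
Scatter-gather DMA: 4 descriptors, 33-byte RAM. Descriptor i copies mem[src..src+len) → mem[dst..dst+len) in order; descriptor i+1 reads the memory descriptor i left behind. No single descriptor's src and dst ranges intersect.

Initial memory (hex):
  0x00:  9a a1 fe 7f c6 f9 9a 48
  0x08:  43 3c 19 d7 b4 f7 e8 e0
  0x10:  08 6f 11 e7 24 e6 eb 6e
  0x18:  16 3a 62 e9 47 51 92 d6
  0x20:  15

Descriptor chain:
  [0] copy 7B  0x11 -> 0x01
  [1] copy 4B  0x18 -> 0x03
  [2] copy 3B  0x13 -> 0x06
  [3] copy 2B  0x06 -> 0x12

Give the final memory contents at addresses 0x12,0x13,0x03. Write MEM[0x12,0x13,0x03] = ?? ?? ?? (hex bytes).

MEM[0x12,0x13,0x03] = e7 24 16

  after D0: wrote 7B at 0x01 = 6f11e724e6eb6e
  after D1: wrote 4B at 0x03 = 163a62e9
  after D2: wrote 3B at 0x06 = e724e6
  after D3: wrote 2B at 0x12 = e724
query mem[0x12]=0xe7, mem[0x13]=0x24, mem[0x03]=0x16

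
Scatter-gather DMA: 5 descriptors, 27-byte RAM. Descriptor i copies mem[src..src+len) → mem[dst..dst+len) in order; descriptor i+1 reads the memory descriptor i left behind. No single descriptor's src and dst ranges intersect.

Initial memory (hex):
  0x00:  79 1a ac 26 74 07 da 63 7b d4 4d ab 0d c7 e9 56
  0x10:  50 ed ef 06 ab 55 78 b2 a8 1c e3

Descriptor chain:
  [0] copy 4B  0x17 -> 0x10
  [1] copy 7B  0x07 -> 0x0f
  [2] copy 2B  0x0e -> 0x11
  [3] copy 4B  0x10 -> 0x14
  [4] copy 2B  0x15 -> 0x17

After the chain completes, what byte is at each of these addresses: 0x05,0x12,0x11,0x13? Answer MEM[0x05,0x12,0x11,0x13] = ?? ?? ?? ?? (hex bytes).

MEM[0x05,0x12,0x11,0x13] = 07 63 e9 ab

  after D0: wrote 4B at 0x10 = b2a81ce3
  after D1: wrote 7B at 0x0f = 637bd44dab0dc7
  after D2: wrote 2B at 0x11 = e963
  after D3: wrote 4B at 0x14 = 7be963ab
  after D4: wrote 2B at 0x17 = e963
query mem[0x05]=0x07, mem[0x12]=0x63, mem[0x11]=0xe9, mem[0x13]=0xab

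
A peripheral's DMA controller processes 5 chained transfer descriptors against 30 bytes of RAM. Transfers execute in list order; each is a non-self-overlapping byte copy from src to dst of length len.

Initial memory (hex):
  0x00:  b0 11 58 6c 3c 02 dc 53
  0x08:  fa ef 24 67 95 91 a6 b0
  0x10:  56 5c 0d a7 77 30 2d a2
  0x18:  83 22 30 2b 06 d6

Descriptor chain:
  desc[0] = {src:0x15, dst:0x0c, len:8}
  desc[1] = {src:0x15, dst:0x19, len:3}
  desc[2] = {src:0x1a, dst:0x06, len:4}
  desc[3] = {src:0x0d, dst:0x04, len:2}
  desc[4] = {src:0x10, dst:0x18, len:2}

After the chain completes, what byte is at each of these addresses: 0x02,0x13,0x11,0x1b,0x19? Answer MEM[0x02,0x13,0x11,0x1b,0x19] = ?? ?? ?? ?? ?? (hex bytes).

D0: mem[0x0c..0x13] <- [30 2d a2 83 22 30 2b 06]
D1: mem[0x19..0x1b] <- [30 2d a2]
D2: mem[0x06..0x09] <- [2d a2 06 d6]
D3: mem[0x04..0x05] <- [2d a2]
D4: mem[0x18..0x19] <- [22 30]
query mem[0x02]=0x58, mem[0x13]=0x06, mem[0x11]=0x30, mem[0x1b]=0xa2, mem[0x19]=0x30

MEM[0x02,0x13,0x11,0x1b,0x19] = 58 06 30 a2 30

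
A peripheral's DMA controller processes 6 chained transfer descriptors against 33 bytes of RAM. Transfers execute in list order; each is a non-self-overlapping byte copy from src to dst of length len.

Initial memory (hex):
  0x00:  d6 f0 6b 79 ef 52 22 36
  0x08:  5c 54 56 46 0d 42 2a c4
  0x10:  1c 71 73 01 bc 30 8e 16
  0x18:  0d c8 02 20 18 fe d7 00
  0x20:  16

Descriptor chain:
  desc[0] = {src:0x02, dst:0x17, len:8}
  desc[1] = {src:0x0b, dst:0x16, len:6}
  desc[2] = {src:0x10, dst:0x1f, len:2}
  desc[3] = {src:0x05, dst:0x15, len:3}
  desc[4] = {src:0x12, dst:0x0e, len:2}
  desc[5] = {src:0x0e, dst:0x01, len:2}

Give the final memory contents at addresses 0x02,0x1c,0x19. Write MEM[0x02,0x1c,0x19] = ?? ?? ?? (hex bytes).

MEM[0x02,0x1c,0x19] = 01 36 2a

  after D0: wrote 8B at 0x17 = 6b79ef5222365c54
  after D1: wrote 6B at 0x16 = 460d422ac41c
  after D2: wrote 2B at 0x1f = 1c71
  after D3: wrote 3B at 0x15 = 522236
  after D4: wrote 2B at 0x0e = 7301
  after D5: wrote 2B at 0x01 = 7301
query mem[0x02]=0x01, mem[0x1c]=0x36, mem[0x19]=0x2a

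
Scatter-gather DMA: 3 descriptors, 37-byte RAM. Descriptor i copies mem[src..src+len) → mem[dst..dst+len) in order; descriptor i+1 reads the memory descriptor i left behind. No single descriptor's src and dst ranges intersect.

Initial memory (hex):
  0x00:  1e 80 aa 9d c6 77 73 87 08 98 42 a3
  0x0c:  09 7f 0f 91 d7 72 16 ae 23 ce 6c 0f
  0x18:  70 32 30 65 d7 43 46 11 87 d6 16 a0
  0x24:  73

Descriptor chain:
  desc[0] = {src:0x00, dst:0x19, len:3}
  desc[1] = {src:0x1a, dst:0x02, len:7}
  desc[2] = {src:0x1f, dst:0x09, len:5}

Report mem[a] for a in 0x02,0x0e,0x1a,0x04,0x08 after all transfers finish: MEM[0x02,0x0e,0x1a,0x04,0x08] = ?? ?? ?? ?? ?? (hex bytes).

[0] 0x00->0x19 len=3 : 1e 80 aa
[1] 0x1a->0x02 len=7 : 80 aa d7 43 46 11 87
[2] 0x1f->0x09 len=5 : 11 87 d6 16 a0
query mem[0x02]=0x80, mem[0x0e]=0x0f, mem[0x1a]=0x80, mem[0x04]=0xd7, mem[0x08]=0x87

MEM[0x02,0x0e,0x1a,0x04,0x08] = 80 0f 80 d7 87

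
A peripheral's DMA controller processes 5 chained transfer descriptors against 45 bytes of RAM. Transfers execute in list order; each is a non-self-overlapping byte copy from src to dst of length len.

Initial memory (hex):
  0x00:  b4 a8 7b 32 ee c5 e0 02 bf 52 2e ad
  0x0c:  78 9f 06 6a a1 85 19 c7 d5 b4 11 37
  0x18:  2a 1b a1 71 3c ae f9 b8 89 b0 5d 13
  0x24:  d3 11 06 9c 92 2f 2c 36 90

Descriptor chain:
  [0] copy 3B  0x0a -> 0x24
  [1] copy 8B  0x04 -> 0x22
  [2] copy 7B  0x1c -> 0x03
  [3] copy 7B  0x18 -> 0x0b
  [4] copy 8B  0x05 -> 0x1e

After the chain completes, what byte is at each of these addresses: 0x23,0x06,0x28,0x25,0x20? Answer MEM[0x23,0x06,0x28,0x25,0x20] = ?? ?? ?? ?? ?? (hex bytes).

MEM[0x23,0x06,0x28,0x25,0x20] = 2e b8 2e 1b 89

  after D0: wrote 3B at 0x24 = 2ead78
  after D1: wrote 8B at 0x22 = eec5e002bf522ead
  after D2: wrote 7B at 0x03 = 3caef9b889b0ee
  after D3: wrote 7B at 0x0b = 2a1ba1713caef9
  after D4: wrote 8B at 0x1e = f9b889b0ee2e2a1b
query mem[0x23]=0x2e, mem[0x06]=0xb8, mem[0x28]=0x2e, mem[0x25]=0x1b, mem[0x20]=0x89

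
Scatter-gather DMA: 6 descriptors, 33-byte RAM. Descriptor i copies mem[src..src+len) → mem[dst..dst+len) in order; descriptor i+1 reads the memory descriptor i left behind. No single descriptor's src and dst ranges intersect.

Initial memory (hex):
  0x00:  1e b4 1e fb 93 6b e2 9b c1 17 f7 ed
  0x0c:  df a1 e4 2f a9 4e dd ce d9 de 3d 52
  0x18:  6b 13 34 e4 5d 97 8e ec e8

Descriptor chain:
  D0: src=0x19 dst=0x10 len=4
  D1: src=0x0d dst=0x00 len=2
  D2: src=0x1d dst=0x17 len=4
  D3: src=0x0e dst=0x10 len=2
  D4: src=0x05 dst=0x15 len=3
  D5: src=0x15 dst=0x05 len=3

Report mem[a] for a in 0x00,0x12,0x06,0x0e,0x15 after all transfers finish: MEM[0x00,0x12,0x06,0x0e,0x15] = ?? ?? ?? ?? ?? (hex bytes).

#0 dst[0x10+4] := {0x13,0x34,0xe4,0x5d}
#1 dst[0x00+2] := {0xa1,0xe4}
#2 dst[0x17+4] := {0x97,0x8e,0xec,0xe8}
#3 dst[0x10+2] := {0xe4,0x2f}
#4 dst[0x15+3] := {0x6b,0xe2,0x9b}
#5 dst[0x05+3] := {0x6b,0xe2,0x9b}
query mem[0x00]=0xa1, mem[0x12]=0xe4, mem[0x06]=0xe2, mem[0x0e]=0xe4, mem[0x15]=0x6b

MEM[0x00,0x12,0x06,0x0e,0x15] = a1 e4 e2 e4 6b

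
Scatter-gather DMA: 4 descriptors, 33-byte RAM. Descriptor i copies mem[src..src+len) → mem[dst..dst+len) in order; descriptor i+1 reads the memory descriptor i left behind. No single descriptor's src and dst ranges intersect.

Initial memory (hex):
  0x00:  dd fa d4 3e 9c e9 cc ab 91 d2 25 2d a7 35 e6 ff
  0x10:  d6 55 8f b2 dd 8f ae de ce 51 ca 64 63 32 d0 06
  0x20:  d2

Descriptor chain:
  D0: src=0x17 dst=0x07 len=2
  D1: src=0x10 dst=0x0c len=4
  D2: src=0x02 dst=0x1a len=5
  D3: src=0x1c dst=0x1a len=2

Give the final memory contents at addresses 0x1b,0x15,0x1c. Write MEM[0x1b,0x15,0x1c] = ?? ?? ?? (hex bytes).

D0: mem[0x07..0x08] <- [de ce]
D1: mem[0x0c..0x0f] <- [d6 55 8f b2]
D2: mem[0x1a..0x1e] <- [d4 3e 9c e9 cc]
D3: mem[0x1a..0x1b] <- [9c e9]
query mem[0x1b]=0xe9, mem[0x15]=0x8f, mem[0x1c]=0x9c

MEM[0x1b,0x15,0x1c] = e9 8f 9c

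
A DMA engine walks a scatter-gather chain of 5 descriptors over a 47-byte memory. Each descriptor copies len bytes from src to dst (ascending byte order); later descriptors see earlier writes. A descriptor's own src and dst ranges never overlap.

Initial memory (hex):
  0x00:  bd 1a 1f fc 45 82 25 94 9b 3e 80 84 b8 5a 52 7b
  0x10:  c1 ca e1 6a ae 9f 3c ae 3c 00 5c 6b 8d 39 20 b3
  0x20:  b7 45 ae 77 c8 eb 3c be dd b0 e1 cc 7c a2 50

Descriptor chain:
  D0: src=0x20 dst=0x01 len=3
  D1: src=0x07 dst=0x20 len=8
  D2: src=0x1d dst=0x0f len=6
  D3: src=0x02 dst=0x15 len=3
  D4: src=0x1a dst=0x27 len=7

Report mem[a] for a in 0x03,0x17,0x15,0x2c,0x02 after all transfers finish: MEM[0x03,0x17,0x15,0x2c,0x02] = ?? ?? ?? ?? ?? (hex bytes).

[0] 0x20->0x01 len=3 : b7 45 ae
[1] 0x07->0x20 len=8 : 94 9b 3e 80 84 b8 5a 52
[2] 0x1d->0x0f len=6 : 39 20 b3 94 9b 3e
[3] 0x02->0x15 len=3 : 45 ae 45
[4] 0x1a->0x27 len=7 : 5c 6b 8d 39 20 b3 94
query mem[0x03]=0xae, mem[0x17]=0x45, mem[0x15]=0x45, mem[0x2c]=0xb3, mem[0x02]=0x45

MEM[0x03,0x17,0x15,0x2c,0x02] = ae 45 45 b3 45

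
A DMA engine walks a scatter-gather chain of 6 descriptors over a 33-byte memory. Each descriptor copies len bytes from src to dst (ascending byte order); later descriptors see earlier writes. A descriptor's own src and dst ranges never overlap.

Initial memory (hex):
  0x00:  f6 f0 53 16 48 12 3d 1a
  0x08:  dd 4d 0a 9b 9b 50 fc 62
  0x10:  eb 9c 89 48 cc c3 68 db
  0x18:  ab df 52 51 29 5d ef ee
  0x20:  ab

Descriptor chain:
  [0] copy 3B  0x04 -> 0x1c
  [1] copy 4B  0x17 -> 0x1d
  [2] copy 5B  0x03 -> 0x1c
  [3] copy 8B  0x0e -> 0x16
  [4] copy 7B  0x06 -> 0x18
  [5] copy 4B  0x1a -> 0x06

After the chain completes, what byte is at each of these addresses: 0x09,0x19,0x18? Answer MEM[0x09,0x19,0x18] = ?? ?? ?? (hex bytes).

[0] 0x04->0x1c len=3 : 48 12 3d
[1] 0x17->0x1d len=4 : db ab df 52
[2] 0x03->0x1c len=5 : 16 48 12 3d 1a
[3] 0x0e->0x16 len=8 : fc 62 eb 9c 89 48 cc c3
[4] 0x06->0x18 len=7 : 3d 1a dd 4d 0a 9b 9b
[5] 0x1a->0x06 len=4 : dd 4d 0a 9b
query mem[0x09]=0x9b, mem[0x19]=0x1a, mem[0x18]=0x3d

MEM[0x09,0x19,0x18] = 9b 1a 3d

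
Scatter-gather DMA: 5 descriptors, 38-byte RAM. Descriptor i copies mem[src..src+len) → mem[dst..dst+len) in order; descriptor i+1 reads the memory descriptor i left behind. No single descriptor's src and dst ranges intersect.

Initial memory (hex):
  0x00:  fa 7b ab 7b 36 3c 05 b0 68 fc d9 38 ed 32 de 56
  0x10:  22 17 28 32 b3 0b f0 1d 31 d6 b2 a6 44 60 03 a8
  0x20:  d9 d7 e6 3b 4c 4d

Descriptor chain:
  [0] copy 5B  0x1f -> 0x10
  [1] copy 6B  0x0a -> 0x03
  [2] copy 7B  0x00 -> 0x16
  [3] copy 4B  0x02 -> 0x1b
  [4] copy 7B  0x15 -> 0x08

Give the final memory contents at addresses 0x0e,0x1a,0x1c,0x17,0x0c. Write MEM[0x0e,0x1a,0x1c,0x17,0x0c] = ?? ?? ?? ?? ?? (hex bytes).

MEM[0x0e,0x1a,0x1c,0x17,0x0c] = ab 38 d9 7b d9

  after D0: wrote 5B at 0x10 = a8d9d7e63b
  after D1: wrote 6B at 0x03 = d938ed32de56
  after D2: wrote 7B at 0x16 = fa7babd938ed32
  after D3: wrote 4B at 0x1b = abd938ed
  after D4: wrote 7B at 0x08 = 0bfa7babd938ab
query mem[0x0e]=0xab, mem[0x1a]=0x38, mem[0x1c]=0xd9, mem[0x17]=0x7b, mem[0x0c]=0xd9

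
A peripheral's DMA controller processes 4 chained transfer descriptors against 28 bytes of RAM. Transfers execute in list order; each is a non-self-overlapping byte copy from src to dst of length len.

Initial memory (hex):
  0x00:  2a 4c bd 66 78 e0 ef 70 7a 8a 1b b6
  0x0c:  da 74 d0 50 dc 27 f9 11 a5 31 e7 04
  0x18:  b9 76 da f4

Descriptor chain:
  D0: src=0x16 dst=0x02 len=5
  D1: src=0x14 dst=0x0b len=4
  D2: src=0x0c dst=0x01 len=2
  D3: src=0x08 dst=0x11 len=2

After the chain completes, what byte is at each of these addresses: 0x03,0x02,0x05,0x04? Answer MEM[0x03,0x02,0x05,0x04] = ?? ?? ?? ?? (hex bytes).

[0] 0x16->0x02 len=5 : e7 04 b9 76 da
[1] 0x14->0x0b len=4 : a5 31 e7 04
[2] 0x0c->0x01 len=2 : 31 e7
[3] 0x08->0x11 len=2 : 7a 8a
query mem[0x03]=0x04, mem[0x02]=0xe7, mem[0x05]=0x76, mem[0x04]=0xb9

MEM[0x03,0x02,0x05,0x04] = 04 e7 76 b9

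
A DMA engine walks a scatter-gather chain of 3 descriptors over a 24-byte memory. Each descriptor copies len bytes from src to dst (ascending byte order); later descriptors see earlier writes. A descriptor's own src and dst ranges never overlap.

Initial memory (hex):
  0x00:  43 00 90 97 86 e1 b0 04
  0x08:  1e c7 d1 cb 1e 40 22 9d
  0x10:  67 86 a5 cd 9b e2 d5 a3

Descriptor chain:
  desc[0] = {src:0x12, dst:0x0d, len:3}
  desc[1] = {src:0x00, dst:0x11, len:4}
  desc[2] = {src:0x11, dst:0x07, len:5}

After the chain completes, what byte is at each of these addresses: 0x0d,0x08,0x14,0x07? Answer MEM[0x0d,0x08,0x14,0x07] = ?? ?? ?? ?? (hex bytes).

D0: mem[0x0d..0x0f] <- [a5 cd 9b]
D1: mem[0x11..0x14] <- [43 00 90 97]
D2: mem[0x07..0x0b] <- [43 00 90 97 e2]
query mem[0x0d]=0xa5, mem[0x08]=0x00, mem[0x14]=0x97, mem[0x07]=0x43

MEM[0x0d,0x08,0x14,0x07] = a5 00 97 43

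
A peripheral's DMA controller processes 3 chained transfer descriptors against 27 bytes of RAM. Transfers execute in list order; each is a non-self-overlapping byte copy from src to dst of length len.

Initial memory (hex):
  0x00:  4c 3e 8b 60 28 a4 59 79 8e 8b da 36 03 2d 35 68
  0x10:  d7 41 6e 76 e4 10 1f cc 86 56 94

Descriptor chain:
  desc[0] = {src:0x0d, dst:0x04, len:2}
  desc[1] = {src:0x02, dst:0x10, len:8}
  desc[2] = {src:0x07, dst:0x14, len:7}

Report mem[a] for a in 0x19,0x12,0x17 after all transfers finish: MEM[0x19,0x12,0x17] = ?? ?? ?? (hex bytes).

D0: mem[0x04..0x05] <- [2d 35]
D1: mem[0x10..0x17] <- [8b 60 2d 35 59 79 8e 8b]
D2: mem[0x14..0x1a] <- [79 8e 8b da 36 03 2d]
query mem[0x19]=0x03, mem[0x12]=0x2d, mem[0x17]=0xda

MEM[0x19,0x12,0x17] = 03 2d da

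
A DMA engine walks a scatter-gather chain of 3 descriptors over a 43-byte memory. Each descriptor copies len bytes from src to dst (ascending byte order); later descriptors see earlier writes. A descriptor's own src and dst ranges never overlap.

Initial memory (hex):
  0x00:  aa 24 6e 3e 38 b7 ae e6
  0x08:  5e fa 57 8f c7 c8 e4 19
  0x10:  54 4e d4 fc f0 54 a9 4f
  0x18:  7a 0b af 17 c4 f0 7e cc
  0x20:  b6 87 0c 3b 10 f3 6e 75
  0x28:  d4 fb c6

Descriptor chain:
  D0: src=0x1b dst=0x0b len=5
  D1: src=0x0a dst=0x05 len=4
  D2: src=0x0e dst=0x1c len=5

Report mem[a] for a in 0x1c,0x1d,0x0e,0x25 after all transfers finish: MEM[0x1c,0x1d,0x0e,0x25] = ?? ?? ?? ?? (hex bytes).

MEM[0x1c,0x1d,0x0e,0x25] = 7e cc 7e f3

D0: mem[0x0b..0x0f] <- [17 c4 f0 7e cc]
D1: mem[0x05..0x08] <- [57 17 c4 f0]
D2: mem[0x1c..0x20] <- [7e cc 54 4e d4]
query mem[0x1c]=0x7e, mem[0x1d]=0xcc, mem[0x0e]=0x7e, mem[0x25]=0xf3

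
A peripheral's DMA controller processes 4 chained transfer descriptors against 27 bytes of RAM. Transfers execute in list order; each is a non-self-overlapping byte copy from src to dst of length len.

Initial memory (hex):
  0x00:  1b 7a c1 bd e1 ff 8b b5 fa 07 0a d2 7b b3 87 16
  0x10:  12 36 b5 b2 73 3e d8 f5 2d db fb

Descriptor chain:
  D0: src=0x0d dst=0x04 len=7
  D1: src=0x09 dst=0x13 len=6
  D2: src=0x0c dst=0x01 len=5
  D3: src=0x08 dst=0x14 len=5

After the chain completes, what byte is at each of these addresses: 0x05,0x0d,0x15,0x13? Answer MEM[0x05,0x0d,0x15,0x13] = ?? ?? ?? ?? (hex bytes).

D0: mem[0x04..0x0a] <- [b3 87 16 12 36 b5 b2]
D1: mem[0x13..0x18] <- [b5 b2 d2 7b b3 87]
D2: mem[0x01..0x05] <- [7b b3 87 16 12]
D3: mem[0x14..0x18] <- [36 b5 b2 d2 7b]
query mem[0x05]=0x12, mem[0x0d]=0xb3, mem[0x15]=0xb5, mem[0x13]=0xb5

MEM[0x05,0x0d,0x15,0x13] = 12 b3 b5 b5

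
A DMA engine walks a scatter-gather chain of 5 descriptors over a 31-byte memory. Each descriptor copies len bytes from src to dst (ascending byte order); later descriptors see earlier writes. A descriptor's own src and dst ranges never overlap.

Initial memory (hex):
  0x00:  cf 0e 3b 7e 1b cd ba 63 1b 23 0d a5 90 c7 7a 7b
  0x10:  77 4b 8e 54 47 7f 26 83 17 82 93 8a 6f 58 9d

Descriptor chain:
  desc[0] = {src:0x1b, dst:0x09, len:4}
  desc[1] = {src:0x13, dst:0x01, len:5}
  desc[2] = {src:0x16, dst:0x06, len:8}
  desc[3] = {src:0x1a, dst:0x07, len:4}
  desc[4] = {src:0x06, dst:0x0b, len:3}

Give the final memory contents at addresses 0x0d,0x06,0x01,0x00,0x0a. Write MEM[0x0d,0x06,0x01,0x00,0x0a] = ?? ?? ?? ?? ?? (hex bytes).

  after D0: wrote 4B at 0x09 = 8a6f589d
  after D1: wrote 5B at 0x01 = 54477f2683
  after D2: wrote 8B at 0x06 = 26831782938a6f58
  after D3: wrote 4B at 0x07 = 938a6f58
  after D4: wrote 3B at 0x0b = 26938a
query mem[0x0d]=0x8a, mem[0x06]=0x26, mem[0x01]=0x54, mem[0x00]=0xcf, mem[0x0a]=0x58

MEM[0x0d,0x06,0x01,0x00,0x0a] = 8a 26 54 cf 58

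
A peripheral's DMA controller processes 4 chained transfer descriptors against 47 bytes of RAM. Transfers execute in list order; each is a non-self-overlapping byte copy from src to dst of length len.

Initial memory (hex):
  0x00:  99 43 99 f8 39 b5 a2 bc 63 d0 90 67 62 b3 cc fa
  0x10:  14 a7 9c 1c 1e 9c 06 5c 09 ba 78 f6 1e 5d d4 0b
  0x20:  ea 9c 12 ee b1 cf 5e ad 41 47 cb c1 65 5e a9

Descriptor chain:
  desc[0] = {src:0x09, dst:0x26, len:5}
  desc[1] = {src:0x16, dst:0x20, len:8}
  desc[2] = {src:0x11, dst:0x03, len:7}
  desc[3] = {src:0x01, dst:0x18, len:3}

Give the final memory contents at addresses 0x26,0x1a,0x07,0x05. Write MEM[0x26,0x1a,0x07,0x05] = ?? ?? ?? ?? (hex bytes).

  after D0: wrote 5B at 0x26 = d0906762b3
  after D1: wrote 8B at 0x20 = 065c09ba78f61e5d
  after D2: wrote 7B at 0x03 = a79c1c1e9c065c
  after D3: wrote 3B at 0x18 = 4399a7
query mem[0x26]=0x1e, mem[0x1a]=0xa7, mem[0x07]=0x9c, mem[0x05]=0x1c

MEM[0x26,0x1a,0x07,0x05] = 1e a7 9c 1c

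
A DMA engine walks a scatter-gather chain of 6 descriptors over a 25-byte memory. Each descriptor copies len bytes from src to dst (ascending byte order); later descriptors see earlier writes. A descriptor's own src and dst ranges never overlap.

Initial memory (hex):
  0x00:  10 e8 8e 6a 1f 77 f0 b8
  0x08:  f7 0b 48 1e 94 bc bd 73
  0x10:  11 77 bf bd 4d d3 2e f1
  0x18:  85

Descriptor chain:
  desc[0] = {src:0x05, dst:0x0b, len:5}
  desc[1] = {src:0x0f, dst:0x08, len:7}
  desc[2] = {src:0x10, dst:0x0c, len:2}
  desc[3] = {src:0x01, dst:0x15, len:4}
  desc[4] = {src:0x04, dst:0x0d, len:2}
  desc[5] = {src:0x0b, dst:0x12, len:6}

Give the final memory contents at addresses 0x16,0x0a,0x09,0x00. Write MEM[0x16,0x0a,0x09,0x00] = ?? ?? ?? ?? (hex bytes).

MEM[0x16,0x0a,0x09,0x00] = 0b 77 11 10

[0] 0x05->0x0b len=5 : 77 f0 b8 f7 0b
[1] 0x0f->0x08 len=7 : 0b 11 77 bf bd 4d d3
[2] 0x10->0x0c len=2 : 11 77
[3] 0x01->0x15 len=4 : e8 8e 6a 1f
[4] 0x04->0x0d len=2 : 1f 77
[5] 0x0b->0x12 len=6 : bf 11 1f 77 0b 11
query mem[0x16]=0x0b, mem[0x0a]=0x77, mem[0x09]=0x11, mem[0x00]=0x10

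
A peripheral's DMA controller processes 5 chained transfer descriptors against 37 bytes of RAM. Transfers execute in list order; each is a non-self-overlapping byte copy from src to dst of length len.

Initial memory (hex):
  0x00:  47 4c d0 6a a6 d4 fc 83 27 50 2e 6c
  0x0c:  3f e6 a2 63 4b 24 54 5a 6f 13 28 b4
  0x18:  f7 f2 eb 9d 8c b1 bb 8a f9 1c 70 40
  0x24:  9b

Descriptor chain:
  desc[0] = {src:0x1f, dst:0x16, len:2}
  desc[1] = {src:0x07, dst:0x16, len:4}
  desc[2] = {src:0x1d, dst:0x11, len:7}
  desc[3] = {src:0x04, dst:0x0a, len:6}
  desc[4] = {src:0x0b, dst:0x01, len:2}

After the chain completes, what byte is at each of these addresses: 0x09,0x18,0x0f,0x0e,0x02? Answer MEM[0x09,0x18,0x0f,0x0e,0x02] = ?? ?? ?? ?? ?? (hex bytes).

D0: mem[0x16..0x17] <- [8a f9]
D1: mem[0x16..0x19] <- [83 27 50 2e]
D2: mem[0x11..0x17] <- [b1 bb 8a f9 1c 70 40]
D3: mem[0x0a..0x0f] <- [a6 d4 fc 83 27 50]
D4: mem[0x01..0x02] <- [d4 fc]
query mem[0x09]=0x50, mem[0x18]=0x50, mem[0x0f]=0x50, mem[0x0e]=0x27, mem[0x02]=0xfc

MEM[0x09,0x18,0x0f,0x0e,0x02] = 50 50 50 27 fc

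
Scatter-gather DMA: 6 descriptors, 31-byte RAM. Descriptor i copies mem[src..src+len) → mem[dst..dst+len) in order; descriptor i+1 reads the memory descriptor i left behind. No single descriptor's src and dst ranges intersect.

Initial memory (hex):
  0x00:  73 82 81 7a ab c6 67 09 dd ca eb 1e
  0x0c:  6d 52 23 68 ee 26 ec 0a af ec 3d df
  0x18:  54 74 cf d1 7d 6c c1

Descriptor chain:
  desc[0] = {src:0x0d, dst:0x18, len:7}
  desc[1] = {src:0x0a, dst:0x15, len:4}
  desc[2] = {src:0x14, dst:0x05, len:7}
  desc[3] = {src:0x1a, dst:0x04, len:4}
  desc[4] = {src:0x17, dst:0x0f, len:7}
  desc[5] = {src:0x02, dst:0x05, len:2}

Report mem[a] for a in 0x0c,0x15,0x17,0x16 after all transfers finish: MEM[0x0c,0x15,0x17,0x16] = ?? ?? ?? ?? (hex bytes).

#0 dst[0x18+7] := {0x52,0x23,0x68,0xee,0x26,0xec,0x0a}
#1 dst[0x15+4] := {0xeb,0x1e,0x6d,0x52}
#2 dst[0x05+7] := {0xaf,0xeb,0x1e,0x6d,0x52,0x23,0x68}
#3 dst[0x04+4] := {0x68,0xee,0x26,0xec}
#4 dst[0x0f+7] := {0x6d,0x52,0x23,0x68,0xee,0x26,0xec}
#5 dst[0x05+2] := {0x81,0x7a}
query mem[0x0c]=0x6d, mem[0x15]=0xec, mem[0x17]=0x6d, mem[0x16]=0x1e

MEM[0x0c,0x15,0x17,0x16] = 6d ec 6d 1e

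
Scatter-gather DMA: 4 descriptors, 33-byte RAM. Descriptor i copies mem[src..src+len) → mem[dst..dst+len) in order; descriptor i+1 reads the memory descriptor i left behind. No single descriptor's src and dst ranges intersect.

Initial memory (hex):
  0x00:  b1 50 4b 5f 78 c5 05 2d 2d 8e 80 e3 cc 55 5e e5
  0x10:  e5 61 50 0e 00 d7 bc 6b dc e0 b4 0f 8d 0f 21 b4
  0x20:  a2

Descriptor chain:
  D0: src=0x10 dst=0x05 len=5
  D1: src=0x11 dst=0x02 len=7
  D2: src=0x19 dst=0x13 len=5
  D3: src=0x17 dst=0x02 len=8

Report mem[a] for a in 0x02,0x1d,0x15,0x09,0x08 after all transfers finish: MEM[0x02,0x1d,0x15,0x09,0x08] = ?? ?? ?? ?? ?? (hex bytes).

#0 dst[0x05+5] := {0xe5,0x61,0x50,0x0e,0x00}
#1 dst[0x02+7] := {0x61,0x50,0x0e,0x00,0xd7,0xbc,0x6b}
#2 dst[0x13+5] := {0xe0,0xb4,0x0f,0x8d,0x0f}
#3 dst[0x02+8] := {0x0f,0xdc,0xe0,0xb4,0x0f,0x8d,0x0f,0x21}
query mem[0x02]=0x0f, mem[0x1d]=0x0f, mem[0x15]=0x0f, mem[0x09]=0x21, mem[0x08]=0x0f

MEM[0x02,0x1d,0x15,0x09,0x08] = 0f 0f 0f 21 0f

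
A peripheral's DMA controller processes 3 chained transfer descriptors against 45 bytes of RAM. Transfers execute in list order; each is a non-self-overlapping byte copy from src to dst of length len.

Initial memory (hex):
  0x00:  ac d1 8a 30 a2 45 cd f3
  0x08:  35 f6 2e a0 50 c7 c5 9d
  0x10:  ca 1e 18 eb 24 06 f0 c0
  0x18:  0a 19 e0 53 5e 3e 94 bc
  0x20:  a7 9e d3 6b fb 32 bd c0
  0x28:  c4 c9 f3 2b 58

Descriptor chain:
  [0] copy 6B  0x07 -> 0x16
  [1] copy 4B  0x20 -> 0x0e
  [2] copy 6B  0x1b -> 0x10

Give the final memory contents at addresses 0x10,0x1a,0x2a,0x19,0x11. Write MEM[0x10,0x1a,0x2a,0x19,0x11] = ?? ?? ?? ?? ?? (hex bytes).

#0 dst[0x16+6] := {0xf3,0x35,0xf6,0x2e,0xa0,0x50}
#1 dst[0x0e+4] := {0xa7,0x9e,0xd3,0x6b}
#2 dst[0x10+6] := {0x50,0x5e,0x3e,0x94,0xbc,0xa7}
query mem[0x10]=0x50, mem[0x1a]=0xa0, mem[0x2a]=0xf3, mem[0x19]=0x2e, mem[0x11]=0x5e

MEM[0x10,0x1a,0x2a,0x19,0x11] = 50 a0 f3 2e 5e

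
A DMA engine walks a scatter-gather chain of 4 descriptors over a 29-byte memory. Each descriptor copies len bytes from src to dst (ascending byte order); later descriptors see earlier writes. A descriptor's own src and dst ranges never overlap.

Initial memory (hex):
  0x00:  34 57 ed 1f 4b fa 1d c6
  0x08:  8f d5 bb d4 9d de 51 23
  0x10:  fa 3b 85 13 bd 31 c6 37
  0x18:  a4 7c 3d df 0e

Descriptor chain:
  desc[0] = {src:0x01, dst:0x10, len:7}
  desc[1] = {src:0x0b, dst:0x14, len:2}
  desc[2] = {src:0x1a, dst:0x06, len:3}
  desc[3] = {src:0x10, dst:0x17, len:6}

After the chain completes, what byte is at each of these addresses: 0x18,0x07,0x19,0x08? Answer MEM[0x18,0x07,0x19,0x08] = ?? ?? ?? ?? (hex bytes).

MEM[0x18,0x07,0x19,0x08] = ed df 1f 0e

#0 dst[0x10+7] := {0x57,0xed,0x1f,0x4b,0xfa,0x1d,0xc6}
#1 dst[0x14+2] := {0xd4,0x9d}
#2 dst[0x06+3] := {0x3d,0xdf,0x0e}
#3 dst[0x17+6] := {0x57,0xed,0x1f,0x4b,0xd4,0x9d}
query mem[0x18]=0xed, mem[0x07]=0xdf, mem[0x19]=0x1f, mem[0x08]=0x0e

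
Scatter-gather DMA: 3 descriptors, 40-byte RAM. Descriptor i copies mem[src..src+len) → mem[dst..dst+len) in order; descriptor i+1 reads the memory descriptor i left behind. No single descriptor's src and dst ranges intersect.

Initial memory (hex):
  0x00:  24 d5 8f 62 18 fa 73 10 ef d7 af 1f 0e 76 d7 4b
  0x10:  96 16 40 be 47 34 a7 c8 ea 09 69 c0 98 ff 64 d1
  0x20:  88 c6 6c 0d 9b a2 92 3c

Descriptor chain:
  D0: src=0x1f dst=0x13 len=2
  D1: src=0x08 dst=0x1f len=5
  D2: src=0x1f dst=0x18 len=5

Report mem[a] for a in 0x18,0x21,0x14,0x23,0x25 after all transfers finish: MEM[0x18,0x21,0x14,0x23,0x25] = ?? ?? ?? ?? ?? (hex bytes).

  after D0: wrote 2B at 0x13 = d188
  after D1: wrote 5B at 0x1f = efd7af1f0e
  after D2: wrote 5B at 0x18 = efd7af1f0e
query mem[0x18]=0xef, mem[0x21]=0xaf, mem[0x14]=0x88, mem[0x23]=0x0e, mem[0x25]=0xa2

MEM[0x18,0x21,0x14,0x23,0x25] = ef af 88 0e a2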